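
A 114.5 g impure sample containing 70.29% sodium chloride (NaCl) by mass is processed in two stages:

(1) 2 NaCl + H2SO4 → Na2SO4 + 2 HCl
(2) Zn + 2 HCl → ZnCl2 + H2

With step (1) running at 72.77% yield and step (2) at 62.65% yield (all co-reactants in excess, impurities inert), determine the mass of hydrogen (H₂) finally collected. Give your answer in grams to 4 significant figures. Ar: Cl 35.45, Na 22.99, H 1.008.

Pure NaCl = 114.5 × 0.7029 = 80.482 g.
M(NaCl) = 22.99 + 35.45 = 58.44 g/mol.
M(H2) = 2(1.008) = 2.016 g/mol.
n(NaCl) = 80.482 / 58.44 = 1.3772 mol.
Step 1 (NaCl:HCl = 2:2): theoretical n(HCl) = 1.3772 mol; at 72.77% yield, n(HCl) = 1.0022 mol.
Step 2 (HCl:H2 = 2:1): theoretical n(H2) = 0.50108 mol, so theoretical mass = 0.50108 × 2.016 = 1.0102 g.
At 62.65% yield, actual mass of H2 = 1.0102 × 0.6265 = 0.63288 g.

0.6329 g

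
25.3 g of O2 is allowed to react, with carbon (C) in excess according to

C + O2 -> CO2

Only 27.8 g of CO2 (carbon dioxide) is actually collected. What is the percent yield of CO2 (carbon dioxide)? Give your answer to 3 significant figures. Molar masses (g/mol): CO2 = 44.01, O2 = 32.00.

79.9 %

n(O2) = 25.30 g / 32.00 g/mol = 0.7906 mol.
From the equation the O2:CO2 mole ratio is 1:1, so n(CO2) = 0.7906 × 1/1 = 0.7906 mol.
Mass of CO2 = 0.7906 mol × 44.01 g/mol = 34.80 g.
This is the theoretical yield. Percent yield = 27.8 g / 34.80 g × 100% = 79.90%.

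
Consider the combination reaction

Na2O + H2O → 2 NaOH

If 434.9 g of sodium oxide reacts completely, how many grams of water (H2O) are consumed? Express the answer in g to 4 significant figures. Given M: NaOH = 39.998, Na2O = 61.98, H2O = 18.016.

126.4 g

n(Na2O) = 434.90 g / 61.98 g/mol = 7.0168 mol.
From the equation the Na2O:H2O mole ratio is 1:1, so n(H2O) = 7.0168 × 1/1 = 7.0168 mol.
Mass of H2O = 7.0168 mol × 18.016 g/mol = 126.41 g.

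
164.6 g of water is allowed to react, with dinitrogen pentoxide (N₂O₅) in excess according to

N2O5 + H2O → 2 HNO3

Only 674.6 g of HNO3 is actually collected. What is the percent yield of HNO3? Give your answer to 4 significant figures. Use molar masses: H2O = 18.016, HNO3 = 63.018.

58.58 %

n(H2O) = 164.60 g / 18.016 g/mol = 9.1363 mol.
From the equation the H2O:HNO3 mole ratio is 1:2, so n(HNO3) = 9.1363 × 2/1 = 18.273 mol.
Mass of HNO3 = 18.273 mol × 63.018 g/mol = 1151.5 g.
This is the theoretical yield. Percent yield = 674.6 g / 1151.5 g × 100% = 58.584%.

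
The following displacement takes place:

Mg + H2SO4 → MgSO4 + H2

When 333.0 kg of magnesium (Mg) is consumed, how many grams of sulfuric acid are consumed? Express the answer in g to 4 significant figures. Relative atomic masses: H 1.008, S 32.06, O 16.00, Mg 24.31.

1343000 g

M(Mg) = 24.31 g/mol.
M(H2SO4) = 2(1.008) + 32.06 + 4(16.00) = 98.076 g/mol.
Convert: 333.0 kg = 333000 g.
n(Mg) = 333000 g / 24.31 g/mol = 13698 mol.
From the equation the Mg:H2SO4 mole ratio is 1:1, so n(H2SO4) = 13698 × 1/1 = 13698 mol.
Mass of H2SO4 = 13698 mol × 98.076 g/mol = 1.3435 × 10^6 g.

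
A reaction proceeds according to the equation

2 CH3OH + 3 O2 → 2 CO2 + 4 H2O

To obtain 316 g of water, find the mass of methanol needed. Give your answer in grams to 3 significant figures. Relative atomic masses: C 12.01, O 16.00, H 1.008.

281 g

M(H2O) = 2(1.008) + 16.00 = 18.016 g/mol.
M(CH3OH) = 12.01 + 4(1.008) + 16.00 = 32.042 g/mol.
n(H2O) = 316.0 g / 18.016 g/mol = 17.54 mol.
From the equation the H2O:CH3OH mole ratio is 4:2, so n(CH3OH) = 17.54 × 2/4 = 8.770 mol.
Mass of CH3OH = 8.770 mol × 32.042 g/mol = 281.0 g.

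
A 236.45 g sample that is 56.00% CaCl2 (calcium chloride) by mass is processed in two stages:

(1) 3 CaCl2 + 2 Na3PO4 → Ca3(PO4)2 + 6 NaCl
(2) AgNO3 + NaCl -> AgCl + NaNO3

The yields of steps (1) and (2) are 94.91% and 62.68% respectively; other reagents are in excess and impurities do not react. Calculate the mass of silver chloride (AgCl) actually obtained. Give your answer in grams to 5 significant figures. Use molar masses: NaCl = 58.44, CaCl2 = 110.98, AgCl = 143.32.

203.45 g

Pure CaCl2 = 236.45 × 0.5600 = 132.412 g.
n(CaCl2) = 132.412 / 110.98 = 1.19312 mol.
Step 1 (CaCl2:NaCl = 3:6): theoretical n(NaCl) = 2.38623 mol; at 94.91% yield, n(NaCl) = 2.26477 mol.
Step 2 (NaCl:AgCl = 1:1): theoretical n(AgCl) = 2.26477 mol, so theoretical mass = 2.26477 × 143.32 = 324.587 g.
At 62.68% yield, actual mass of AgCl = 324.587 × 0.6268 = 203.451 g.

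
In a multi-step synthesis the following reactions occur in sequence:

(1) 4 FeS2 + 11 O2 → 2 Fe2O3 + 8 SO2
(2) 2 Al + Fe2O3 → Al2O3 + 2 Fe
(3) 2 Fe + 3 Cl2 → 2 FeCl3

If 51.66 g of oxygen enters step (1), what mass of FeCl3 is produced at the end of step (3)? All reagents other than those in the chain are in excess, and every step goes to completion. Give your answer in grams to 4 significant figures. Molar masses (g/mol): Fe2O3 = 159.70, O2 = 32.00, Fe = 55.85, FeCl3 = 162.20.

95.22 g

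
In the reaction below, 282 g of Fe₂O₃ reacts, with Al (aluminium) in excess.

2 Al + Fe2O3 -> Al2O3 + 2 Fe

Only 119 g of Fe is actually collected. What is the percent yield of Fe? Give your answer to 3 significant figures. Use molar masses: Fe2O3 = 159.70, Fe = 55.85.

60.3 %

n(Fe2O3) = 282.0 g / 159.70 g/mol = 1.766 mol.
From the equation the Fe2O3:Fe mole ratio is 1:2, so n(Fe) = 1.766 × 2/1 = 3.532 mol.
Mass of Fe = 3.532 mol × 55.85 g/mol = 197.2 g.
This is the theoretical yield. Percent yield = 119 g / 197.2 g × 100% = 60.33%.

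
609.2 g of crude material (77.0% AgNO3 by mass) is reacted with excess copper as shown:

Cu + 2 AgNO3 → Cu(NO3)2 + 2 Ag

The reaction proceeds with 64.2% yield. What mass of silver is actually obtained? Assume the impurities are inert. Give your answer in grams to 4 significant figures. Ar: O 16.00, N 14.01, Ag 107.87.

Pure AgNO3 available = 609.2 g × 0.770 = 469.08 g.
M(AgNO3) = 107.87 + 14.01 + 3(16.00) = 169.88 g/mol.
M(Ag) = 107.87 g/mol.
n(AgNO3) = 469.08 g / 169.88 g/mol = 2.7613 mol.
From the equation the AgNO3:Ag mole ratio is 2:2, so n(Ag) = 2.7613 × 2/2 = 2.7613 mol.
Mass of Ag = 2.7613 mol × 107.87 g/mol = 297.86 g.
Actual mass collected = 297.86 g × 0.642 = 191.22 g.

191.2 g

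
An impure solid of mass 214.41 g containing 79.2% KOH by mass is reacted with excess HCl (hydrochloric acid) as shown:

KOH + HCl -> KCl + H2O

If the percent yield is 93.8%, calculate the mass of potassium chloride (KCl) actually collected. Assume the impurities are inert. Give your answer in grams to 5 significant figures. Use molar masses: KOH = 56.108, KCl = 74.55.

Pure KOH available = 214.41 g × 0.792 = 169.813 g.
n(KOH) = 169.813 g / 56.108 g/mol = 3.02653 mol.
From the equation the KOH:KCl mole ratio is 1:1, so n(KCl) = 3.02653 × 1/1 = 3.02653 mol.
Mass of KCl = 3.02653 mol × 74.55 g/mol = 225.628 g.
Actual mass collected = 225.628 g × 0.938 = 211.639 g.

211.64 g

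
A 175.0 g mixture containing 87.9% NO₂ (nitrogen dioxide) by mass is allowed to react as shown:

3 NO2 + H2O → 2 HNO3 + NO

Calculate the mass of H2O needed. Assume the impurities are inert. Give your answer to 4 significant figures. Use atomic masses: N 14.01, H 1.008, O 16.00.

Mass of pure NO2 = 175.0 g × 0.879 = 153.83 g.
M(NO2) = 14.01 + 2(16.00) = 46.01 g/mol.
M(H2O) = 2(1.008) + 16.00 = 18.016 g/mol.
n(NO2) = 153.83 g / 46.01 g/mol = 3.3433 mol.
From the equation the NO2:H2O mole ratio is 3:1, so n(H2O) = 3.3433 × 1/3 = 1.1144 mol.
Mass of H2O = 1.1144 mol × 18.016 g/mol = 20.078 g.

20.08 g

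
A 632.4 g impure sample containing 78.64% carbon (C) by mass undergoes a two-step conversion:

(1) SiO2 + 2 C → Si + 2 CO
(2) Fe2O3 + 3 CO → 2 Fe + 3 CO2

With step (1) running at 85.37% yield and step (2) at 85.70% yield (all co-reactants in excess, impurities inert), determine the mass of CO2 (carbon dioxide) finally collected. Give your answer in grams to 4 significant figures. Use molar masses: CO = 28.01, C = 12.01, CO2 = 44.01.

1333 g

Pure C = 632.4 × 0.7864 = 497.32 g.
n(C) = 497.32 / 12.01 = 41.409 mol.
Step 1 (C:CO = 2:2): theoretical n(CO) = 41.409 mol; at 85.37% yield, n(CO) = 35.351 mol.
Step 2 (CO:CO2 = 3:3): theoretical n(CO2) = 35.351 mol, so theoretical mass = 35.351 × 44.01 = 1555.8 g.
At 85.70% yield, actual mass of CO2 = 1555.8 × 0.8570 = 1333.3 g.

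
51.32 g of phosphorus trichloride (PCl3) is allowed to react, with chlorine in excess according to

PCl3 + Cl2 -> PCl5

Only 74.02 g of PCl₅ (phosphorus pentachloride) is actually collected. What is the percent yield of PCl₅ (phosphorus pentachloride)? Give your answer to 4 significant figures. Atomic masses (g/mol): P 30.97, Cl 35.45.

95.12 %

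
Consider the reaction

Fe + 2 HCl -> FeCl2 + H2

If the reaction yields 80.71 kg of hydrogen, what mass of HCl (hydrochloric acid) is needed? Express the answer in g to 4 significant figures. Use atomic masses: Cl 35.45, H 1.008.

M(H2) = 2(1.008) = 2.016 g/mol.
M(HCl) = 1.008 + 35.45 = 36.458 g/mol.
Convert: 80.71 kg = 80710 g.
n(H2) = 80710 g / 2.016 g/mol = 40035 mol.
From the equation the H2:HCl mole ratio is 1:2, so n(HCl) = 40035 × 2/1 = 80069 mol.
Mass of HCl = 80069 mol × 36.458 g/mol = 2.9192 × 10^6 g.

2919000 g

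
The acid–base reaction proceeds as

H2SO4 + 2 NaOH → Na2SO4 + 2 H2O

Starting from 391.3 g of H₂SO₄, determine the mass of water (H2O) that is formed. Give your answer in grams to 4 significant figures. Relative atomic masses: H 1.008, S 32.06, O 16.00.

M(H2SO4) = 2(1.008) + 32.06 + 4(16.00) = 98.076 g/mol.
M(H2O) = 2(1.008) + 16.00 = 18.016 g/mol.
n(H2SO4) = 391.30 g / 98.076 g/mol = 3.9898 mol.
From the equation the H2SO4:H2O mole ratio is 1:2, so n(H2O) = 3.9898 × 2/1 = 7.9795 mol.
Mass of H2O = 7.9795 mol × 18.016 g/mol = 143.76 g.

143.8 g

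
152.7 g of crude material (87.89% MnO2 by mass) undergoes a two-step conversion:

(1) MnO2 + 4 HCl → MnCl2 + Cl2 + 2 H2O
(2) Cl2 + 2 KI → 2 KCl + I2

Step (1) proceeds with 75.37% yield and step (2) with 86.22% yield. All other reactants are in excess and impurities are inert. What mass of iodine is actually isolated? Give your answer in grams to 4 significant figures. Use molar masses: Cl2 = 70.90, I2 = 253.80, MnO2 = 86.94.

Pure MnO2 = 152.7 × 0.8789 = 134.21 g.
n(MnO2) = 134.21 / 86.94 = 1.5437 mol.
Step 1 (MnO2:Cl2 = 1:1): theoretical n(Cl2) = 1.5437 mol; at 75.37% yield, n(Cl2) = 1.1635 mol.
Step 2 (Cl2:I2 = 1:1): theoretical n(I2) = 1.1635 mol, so theoretical mass = 1.1635 × 253.80 = 295.29 g.
At 86.22% yield, actual mass of I2 = 295.29 × 0.8622 = 254.60 g.

254.6 g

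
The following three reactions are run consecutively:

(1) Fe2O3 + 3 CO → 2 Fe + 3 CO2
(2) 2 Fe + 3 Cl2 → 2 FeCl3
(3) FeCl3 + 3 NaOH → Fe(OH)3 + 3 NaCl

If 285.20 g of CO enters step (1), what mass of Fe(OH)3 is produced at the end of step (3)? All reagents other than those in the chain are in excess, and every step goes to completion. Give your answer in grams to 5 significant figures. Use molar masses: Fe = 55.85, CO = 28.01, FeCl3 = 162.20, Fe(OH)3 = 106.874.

n(CO) = 285.20 / 28.01 = 10.1821 mol.
Reaction (1): CO→Fe ratio 3:2 ⇒ n(Fe) = 6.78805 mol.
Reaction (2): Fe→FeCl3 ratio 2:2 ⇒ n(FeCl3) = 6.78805 mol.
Reaction (3): FeCl3→Fe(OH)3 ratio 1:1 ⇒ n(Fe(OH)3) = 6.78805 mol.
Mass of Fe(OH)3 = 6.78805 × 106.874 = 725.466 g.

725.47 g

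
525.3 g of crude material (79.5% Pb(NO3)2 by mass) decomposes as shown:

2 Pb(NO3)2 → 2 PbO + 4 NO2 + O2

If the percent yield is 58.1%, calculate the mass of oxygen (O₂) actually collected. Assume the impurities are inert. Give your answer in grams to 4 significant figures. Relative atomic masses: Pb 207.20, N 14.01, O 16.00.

11.72 g

Pure Pb(NO3)2 available = 525.3 g × 0.795 = 417.61 g.
M(Pb(NO3)2) = 207.20 + 2(14.01) + 6(16.00) = 331.22 g/mol.
M(O2) = 2(16.00) = 32.00 g/mol.
n(Pb(NO3)2) = 417.61 g / 331.22 g/mol = 1.2608 mol.
From the equation the Pb(NO3)2:O2 mole ratio is 2:1, so n(O2) = 1.2608 × 1/2 = 0.63042 mol.
Mass of O2 = 0.63042 mol × 32.00 g/mol = 20.173 g.
Actual mass collected = 20.173 g × 0.581 = 11.721 g.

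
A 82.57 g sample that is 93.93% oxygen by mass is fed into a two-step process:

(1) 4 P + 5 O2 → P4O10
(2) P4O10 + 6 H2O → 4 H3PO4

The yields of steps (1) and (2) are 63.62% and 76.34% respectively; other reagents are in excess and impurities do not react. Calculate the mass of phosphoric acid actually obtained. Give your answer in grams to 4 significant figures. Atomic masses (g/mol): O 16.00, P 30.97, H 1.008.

92.28 g

Pure O2 = 82.57 × 0.9393 = 77.558 g.
M(O2) = 2(16.00) = 32.00 g/mol.
M(H3PO4) = 3(1.008) + 30.97 + 4(16.00) = 97.994 g/mol.
n(O2) = 77.558 / 32.00 = 2.4237 mol.
Step 1 (O2:P4O10 = 5:1): theoretical n(P4O10) = 0.48474 mol; at 63.62% yield, n(P4O10) = 0.30839 mol.
Step 2 (P4O10:H3PO4 = 1:4): theoretical n(H3PO4) = 1.2336 mol, so theoretical mass = 1.2336 × 97.994 = 120.88 g.
At 76.34% yield, actual mass of H3PO4 = 120.88 × 0.7634 = 92.281 g.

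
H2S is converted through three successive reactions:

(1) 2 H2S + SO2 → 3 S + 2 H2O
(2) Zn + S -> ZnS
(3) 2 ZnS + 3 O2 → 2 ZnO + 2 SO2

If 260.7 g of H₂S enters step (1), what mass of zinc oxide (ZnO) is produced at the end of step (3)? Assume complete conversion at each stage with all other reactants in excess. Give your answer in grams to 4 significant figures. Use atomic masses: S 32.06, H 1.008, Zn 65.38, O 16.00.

933.9 g

M(H2S) = 2(1.008) + 32.06 = 34.076 g/mol.
M(ZnO) = 65.38 + 16.00 = 81.38 g/mol.
n(H2S) = 260.7 / 34.076 = 7.6505 mol.
Reaction (1): H2S→S ratio 2:3 ⇒ n(S) = 11.476 mol.
Reaction (2): S→ZnS ratio 1:1 ⇒ n(ZnS) = 11.476 mol.
Reaction (3): ZnS→ZnO ratio 2:2 ⇒ n(ZnO) = 11.476 mol.
Mass of ZnO = 11.476 × 81.38 = 933.90 g.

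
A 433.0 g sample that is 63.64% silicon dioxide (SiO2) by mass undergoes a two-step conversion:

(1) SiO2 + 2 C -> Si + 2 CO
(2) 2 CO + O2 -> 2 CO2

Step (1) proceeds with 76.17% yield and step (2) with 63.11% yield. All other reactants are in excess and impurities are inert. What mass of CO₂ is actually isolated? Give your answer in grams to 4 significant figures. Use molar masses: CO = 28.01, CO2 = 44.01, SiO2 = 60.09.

Pure SiO2 = 433.0 × 0.6364 = 275.56 g.
n(SiO2) = 275.56 / 60.09 = 4.5858 mol.
Step 1 (SiO2:CO = 1:2): theoretical n(CO) = 9.1716 mol; at 76.17% yield, n(CO) = 6.9860 mol.
Step 2 (CO:CO2 = 2:2): theoretical n(CO2) = 6.9860 mol, so theoretical mass = 6.9860 × 44.01 = 307.45 g.
At 63.11% yield, actual mass of CO2 = 307.45 × 0.6311 = 194.03 g.

194.0 g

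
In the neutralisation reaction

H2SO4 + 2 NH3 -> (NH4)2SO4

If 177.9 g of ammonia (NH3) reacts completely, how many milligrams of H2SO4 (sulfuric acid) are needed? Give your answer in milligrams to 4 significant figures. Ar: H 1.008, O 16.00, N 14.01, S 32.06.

512100 mg

M(NH3) = 14.01 + 3(1.008) = 17.034 g/mol.
M(H2SO4) = 2(1.008) + 32.06 + 4(16.00) = 98.076 g/mol.
n(NH3) = 177.90 g / 17.034 g/mol = 10.444 mol.
From the equation the NH3:H2SO4 mole ratio is 2:1, so n(H2SO4) = 10.444 × 1/2 = 5.2219 mol.
Mass of H2SO4 = 5.2219 mol × 98.076 g/mol = 512.14 g.
Converting to mg: 512.14 g = 512100 mg.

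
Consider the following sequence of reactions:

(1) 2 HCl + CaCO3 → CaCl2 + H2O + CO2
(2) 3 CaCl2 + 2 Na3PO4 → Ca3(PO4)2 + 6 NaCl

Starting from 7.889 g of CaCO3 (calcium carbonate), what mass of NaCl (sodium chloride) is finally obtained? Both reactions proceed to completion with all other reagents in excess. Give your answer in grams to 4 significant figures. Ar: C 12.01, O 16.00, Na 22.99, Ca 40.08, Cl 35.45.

9.212 g

M(CaCO3) = 40.08 + 12.01 + 3(16.00) = 100.09 g/mol.
M(NaCl) = 22.99 + 35.45 = 58.44 g/mol.
n(CaCO3) = 7.8890 / 100.09 = 0.078819 mol.
Step 1 gives a 1:1 ratio of CaCO3 to CaCl2, so n(CaCl2) = 0.078819 mol.
In step 2 the CaCl2:NaCl ratio is 3:6, so n(NaCl) = 0.15764 mol.
Mass of NaCl = 0.15764 × 58.44 = 9.2124 g.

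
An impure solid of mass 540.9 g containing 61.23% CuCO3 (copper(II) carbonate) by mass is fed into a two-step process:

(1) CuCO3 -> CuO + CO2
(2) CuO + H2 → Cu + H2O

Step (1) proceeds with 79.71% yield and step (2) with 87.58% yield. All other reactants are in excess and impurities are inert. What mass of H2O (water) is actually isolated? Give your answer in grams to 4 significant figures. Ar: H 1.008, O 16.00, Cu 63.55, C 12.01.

Pure CuCO3 = 540.9 × 0.6123 = 331.19 g.
M(CuCO3) = 63.55 + 12.01 + 3(16.00) = 123.56 g/mol.
M(H2O) = 2(1.008) + 16.00 = 18.016 g/mol.
n(CuCO3) = 331.19 / 123.56 = 2.6804 mol.
Step 1 (CuCO3:CuO = 1:1): theoretical n(CuO) = 2.6804 mol; at 79.71% yield, n(CuO) = 2.1366 mol.
Step 2 (CuO:H2O = 1:1): theoretical n(H2O) = 2.1366 mol, so theoretical mass = 2.1366 × 18.016 = 38.492 g.
At 87.58% yield, actual mass of H2O = 38.492 × 0.8758 = 33.712 g.

33.71 g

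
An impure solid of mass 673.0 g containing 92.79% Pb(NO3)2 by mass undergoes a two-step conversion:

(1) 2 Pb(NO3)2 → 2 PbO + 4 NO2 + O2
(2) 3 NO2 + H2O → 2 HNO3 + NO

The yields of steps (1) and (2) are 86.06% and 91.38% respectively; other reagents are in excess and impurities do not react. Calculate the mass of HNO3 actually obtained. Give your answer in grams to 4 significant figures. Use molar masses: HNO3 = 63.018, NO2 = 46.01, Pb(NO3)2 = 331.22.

124.6 g

Pure Pb(NO3)2 = 673.0 × 0.9279 = 624.48 g.
n(Pb(NO3)2) = 624.48 / 331.22 = 1.8854 mol.
Step 1 (Pb(NO3)2:NO2 = 2:4): theoretical n(NO2) = 3.7708 mol; at 86.06% yield, n(NO2) = 3.2451 mol.
Step 2 (NO2:HNO3 = 3:2): theoretical n(HNO3) = 2.1634 mol, so theoretical mass = 2.1634 × 63.018 = 136.33 g.
At 91.38% yield, actual mass of HNO3 = 136.33 × 0.9138 = 124.58 g.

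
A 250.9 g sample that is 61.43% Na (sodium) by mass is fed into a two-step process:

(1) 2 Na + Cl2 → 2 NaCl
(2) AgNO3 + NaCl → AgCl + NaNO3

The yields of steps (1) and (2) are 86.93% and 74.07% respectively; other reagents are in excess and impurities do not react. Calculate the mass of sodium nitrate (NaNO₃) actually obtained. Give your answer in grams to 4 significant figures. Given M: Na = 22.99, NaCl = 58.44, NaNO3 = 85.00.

Pure Na = 250.9 × 0.6143 = 154.13 g.
n(Na) = 154.13 / 22.99 = 6.7041 mol.
Step 1 (Na:NaCl = 2:2): theoretical n(NaCl) = 6.7041 mol; at 86.93% yield, n(NaCl) = 5.8279 mol.
Step 2 (NaCl:NaNO3 = 1:1): theoretical n(NaNO3) = 5.8279 mol, so theoretical mass = 5.8279 × 85.00 = 495.37 g.
At 74.07% yield, actual mass of NaNO3 = 495.37 × 0.7407 = 366.92 g.

366.9 g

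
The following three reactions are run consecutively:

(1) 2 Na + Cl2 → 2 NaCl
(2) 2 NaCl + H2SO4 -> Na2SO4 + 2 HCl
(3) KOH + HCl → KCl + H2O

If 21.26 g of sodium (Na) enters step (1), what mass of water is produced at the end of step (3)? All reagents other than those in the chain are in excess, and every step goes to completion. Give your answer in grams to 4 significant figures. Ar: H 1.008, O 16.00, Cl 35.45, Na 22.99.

16.66 g

M(Na) = 22.99 g/mol.
M(H2O) = 2(1.008) + 16.00 = 18.016 g/mol.
n(Na) = 21.26 / 22.99 = 0.92475 mol.
Reaction (1): Na→NaCl ratio 2:2 ⇒ n(NaCl) = 0.92475 mol.
Reaction (2): NaCl→HCl ratio 2:2 ⇒ n(HCl) = 0.92475 mol.
Reaction (3): HCl→H2O ratio 1:1 ⇒ n(H2O) = 0.92475 mol.
Mass of H2O = 0.92475 × 18.016 = 16.660 g.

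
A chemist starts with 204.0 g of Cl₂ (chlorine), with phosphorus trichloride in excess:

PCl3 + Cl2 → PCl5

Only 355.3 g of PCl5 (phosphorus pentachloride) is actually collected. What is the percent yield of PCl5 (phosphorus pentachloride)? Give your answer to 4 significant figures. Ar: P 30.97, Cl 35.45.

M(Cl2) = 2(35.45) = 70.90 g/mol.
M(PCl5) = 30.97 + 5(35.45) = 208.22 g/mol.
n(Cl2) = 204.00 g / 70.90 g/mol = 2.8773 mol.
From the equation the Cl2:PCl5 mole ratio is 1:1, so n(PCl5) = 2.8773 × 1/1 = 2.8773 mol.
Mass of PCl5 = 2.8773 mol × 208.22 g/mol = 599.11 g.
This is the theoretical yield. Percent yield = 355.3 g / 599.11 g × 100% = 59.305%.

59.30 %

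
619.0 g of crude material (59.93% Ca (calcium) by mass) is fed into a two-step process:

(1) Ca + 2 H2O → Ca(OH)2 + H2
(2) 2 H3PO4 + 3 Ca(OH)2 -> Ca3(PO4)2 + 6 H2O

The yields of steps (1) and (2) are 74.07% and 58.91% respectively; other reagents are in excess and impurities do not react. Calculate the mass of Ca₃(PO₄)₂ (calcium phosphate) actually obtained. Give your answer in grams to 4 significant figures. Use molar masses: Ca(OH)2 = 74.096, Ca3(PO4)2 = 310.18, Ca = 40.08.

417.6 g

Pure Ca = 619.0 × 0.5993 = 370.97 g.
n(Ca) = 370.97 / 40.08 = 9.2557 mol.
Step 1 (Ca:Ca(OH)2 = 1:1): theoretical n(Ca(OH)2) = 9.2557 mol; at 74.07% yield, n(Ca(OH)2) = 6.8557 mol.
Step 2 (Ca(OH)2:Ca3(PO4)2 = 3:1): theoretical n(Ca3(PO4)2) = 2.2852 mol, so theoretical mass = 2.2852 × 310.18 = 708.83 g.
At 58.91% yield, actual mass of Ca3(PO4)2 = 708.83 × 0.5891 = 417.57 g.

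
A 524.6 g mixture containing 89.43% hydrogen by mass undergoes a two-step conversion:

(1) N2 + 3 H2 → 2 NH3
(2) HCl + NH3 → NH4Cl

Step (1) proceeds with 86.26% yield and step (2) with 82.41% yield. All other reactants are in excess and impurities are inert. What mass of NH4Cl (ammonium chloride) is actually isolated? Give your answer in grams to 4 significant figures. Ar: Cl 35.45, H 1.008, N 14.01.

Pure H2 = 524.6 × 0.8943 = 469.15 g.
M(H2) = 2(1.008) = 2.016 g/mol.
M(NH4Cl) = 14.01 + 4(1.008) + 35.45 = 53.492 g/mol.
n(H2) = 469.15 / 2.016 = 232.71 mol.
Step 1 (H2:NH3 = 3:2): theoretical n(NH3) = 155.14 mol; at 86.26% yield, n(NH3) = 133.83 mol.
Step 2 (NH3:NH4Cl = 1:1): theoretical n(NH4Cl) = 133.83 mol, so theoretical mass = 133.83 × 53.492 = 7158.6 g.
At 82.41% yield, actual mass of NH4Cl = 7158.6 × 0.8241 = 5899.4 g.

5899 g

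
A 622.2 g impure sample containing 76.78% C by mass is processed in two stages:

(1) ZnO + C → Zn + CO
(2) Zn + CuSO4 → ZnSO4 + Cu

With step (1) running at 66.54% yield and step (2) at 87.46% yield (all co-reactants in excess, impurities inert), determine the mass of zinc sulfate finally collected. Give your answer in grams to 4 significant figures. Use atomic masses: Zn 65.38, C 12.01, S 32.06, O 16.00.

3737 g

Pure C = 622.2 × 0.7678 = 477.73 g.
M(C) = 12.01 g/mol.
M(ZnSO4) = 65.38 + 32.06 + 4(16.00) = 161.44 g/mol.
n(C) = 477.73 / 12.01 = 39.777 mol.
Step 1 (C:Zn = 1:1): theoretical n(Zn) = 39.777 mol; at 66.54% yield, n(Zn) = 26.468 mol.
Step 2 (Zn:ZnSO4 = 1:1): theoretical n(ZnSO4) = 26.468 mol, so theoretical mass = 26.468 × 161.44 = 4273.0 g.
At 87.46% yield, actual mass of ZnSO4 = 4273.0 × 0.8746 = 3737.1 g.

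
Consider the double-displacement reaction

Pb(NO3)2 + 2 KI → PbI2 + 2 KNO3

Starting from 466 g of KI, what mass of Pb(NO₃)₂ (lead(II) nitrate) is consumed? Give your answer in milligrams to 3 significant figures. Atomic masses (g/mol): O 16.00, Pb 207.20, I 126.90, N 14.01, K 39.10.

465000 mg

M(KI) = 39.10 + 126.90 = 166.00 g/mol.
M(Pb(NO3)2) = 207.20 + 2(14.01) + 6(16.00) = 331.22 g/mol.
n(KI) = 466.0 g / 166.00 g/mol = 2.807 mol.
From the equation the KI:Pb(NO3)2 mole ratio is 2:1, so n(Pb(NO3)2) = 2.807 × 1/2 = 1.404 mol.
Mass of Pb(NO3)2 = 1.404 mol × 331.22 g/mol = 464.9 g.
Converting to mg: 464.9 g = 465000 mg.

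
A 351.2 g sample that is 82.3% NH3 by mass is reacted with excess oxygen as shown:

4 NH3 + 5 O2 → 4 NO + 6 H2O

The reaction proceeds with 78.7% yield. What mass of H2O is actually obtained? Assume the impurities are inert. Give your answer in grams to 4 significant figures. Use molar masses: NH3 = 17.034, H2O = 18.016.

Pure NH3 available = 351.2 g × 0.823 = 289.04 g.
n(NH3) = 289.04 g / 17.034 g/mol = 16.968 mol.
From the equation the NH3:H2O mole ratio is 4:6, so n(H2O) = 16.968 × 6/4 = 25.452 mol.
Mass of H2O = 25.452 mol × 18.016 g/mol = 458.55 g.
Actual mass collected = 458.55 g × 0.787 = 360.88 g.

360.9 g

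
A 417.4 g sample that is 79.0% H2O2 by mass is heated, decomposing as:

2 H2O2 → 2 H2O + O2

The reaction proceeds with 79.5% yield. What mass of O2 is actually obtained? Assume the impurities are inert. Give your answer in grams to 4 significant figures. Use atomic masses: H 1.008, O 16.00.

Pure H2O2 available = 417.4 g × 0.790 = 329.75 g.
M(H2O2) = 2(1.008) + 2(16.00) = 34.016 g/mol.
M(O2) = 2(16.00) = 32.00 g/mol.
n(H2O2) = 329.75 g / 34.016 g/mol = 9.6938 mol.
From the equation the H2O2:O2 mole ratio is 2:1, so n(O2) = 9.6938 × 1/2 = 4.8469 mol.
Mass of O2 = 4.8469 mol × 32.00 g/mol = 155.10 g.
Actual mass collected = 155.10 g × 0.795 = 123.31 g.

123.3 g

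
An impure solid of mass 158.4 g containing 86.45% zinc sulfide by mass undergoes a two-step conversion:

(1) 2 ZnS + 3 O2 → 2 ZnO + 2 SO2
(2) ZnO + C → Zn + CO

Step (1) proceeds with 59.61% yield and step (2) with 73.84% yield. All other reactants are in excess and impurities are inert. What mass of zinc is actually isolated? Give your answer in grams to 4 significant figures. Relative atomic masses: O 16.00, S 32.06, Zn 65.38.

40.44 g

Pure ZnS = 158.4 × 0.8645 = 136.94 g.
M(ZnS) = 65.38 + 32.06 = 97.44 g/mol.
M(Zn) = 65.38 g/mol.
n(ZnS) = 136.94 / 97.44 = 1.4053 mol.
Step 1 (ZnS:ZnO = 2:2): theoretical n(ZnO) = 1.4053 mol; at 59.61% yield, n(ZnO) = 0.83773 mol.
Step 2 (ZnO:Zn = 1:1): theoretical n(Zn) = 0.83773 mol, so theoretical mass = 0.83773 × 65.38 = 54.771 g.
At 73.84% yield, actual mass of Zn = 54.771 × 0.7384 = 40.443 g.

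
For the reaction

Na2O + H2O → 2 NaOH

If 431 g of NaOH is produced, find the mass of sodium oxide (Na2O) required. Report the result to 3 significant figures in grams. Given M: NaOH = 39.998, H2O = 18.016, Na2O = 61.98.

334 g

n(NaOH) = 431.0 g / 39.998 g/mol = 10.78 mol.
From the equation the NaOH:Na2O mole ratio is 2:1, so n(Na2O) = 10.78 × 1/2 = 5.388 mol.
Mass of Na2O = 5.388 mol × 61.98 g/mol = 333.9 g.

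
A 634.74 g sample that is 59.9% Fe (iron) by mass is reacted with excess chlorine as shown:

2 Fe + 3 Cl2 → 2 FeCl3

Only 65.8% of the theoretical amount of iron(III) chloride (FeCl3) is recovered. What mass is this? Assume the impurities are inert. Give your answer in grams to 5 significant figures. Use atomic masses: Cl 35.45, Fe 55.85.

Pure Fe available = 634.74 g × 0.599 = 380.209 g.
M(Fe) = 55.85 g/mol.
M(FeCl3) = 55.85 + 3(35.45) = 162.20 g/mol.
n(Fe) = 380.209 g / 55.85 g/mol = 6.80769 mol.
From the equation the Fe:FeCl3 mole ratio is 2:2, so n(FeCl3) = 6.80769 × 2/2 = 6.80769 mol.
Mass of FeCl3 = 6.80769 mol × 162.20 g/mol = 1104.21 g.
Actual mass collected = 1104.21 g × 0.658 = 726.568 g.

726.57 g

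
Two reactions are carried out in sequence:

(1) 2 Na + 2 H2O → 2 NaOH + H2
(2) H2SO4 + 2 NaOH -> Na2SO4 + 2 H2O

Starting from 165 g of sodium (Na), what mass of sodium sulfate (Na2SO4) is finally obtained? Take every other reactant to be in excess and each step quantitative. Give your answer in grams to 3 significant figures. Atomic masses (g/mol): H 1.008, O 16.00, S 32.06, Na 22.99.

510 g

M(Na) = 22.99 g/mol.
M(Na2SO4) = 2(22.99) + 32.06 + 4(16.00) = 142.04 g/mol.
n(Na) = 165.0 / 22.99 = 7.177 mol.
Step 1 gives a 2:2 ratio of Na to NaOH, so n(NaOH) = 7.177 mol.
In step 2 the NaOH:Na2SO4 ratio is 2:1, so n(Na2SO4) = 3.589 mol.
Mass of Na2SO4 = 3.589 × 142.04 = 509.7 g.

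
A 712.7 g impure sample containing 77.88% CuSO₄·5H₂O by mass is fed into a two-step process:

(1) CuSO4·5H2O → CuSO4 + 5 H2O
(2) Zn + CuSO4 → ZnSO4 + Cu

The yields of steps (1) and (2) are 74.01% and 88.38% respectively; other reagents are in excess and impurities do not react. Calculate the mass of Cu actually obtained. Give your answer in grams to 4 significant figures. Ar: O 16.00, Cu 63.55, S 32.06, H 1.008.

Pure CuSO4·5H2O = 712.7 × 0.7788 = 555.05 g.
M(CuSO4·5H2O) = 63.55 + 32.06 + 9(16.00) + 10(1.008) = 249.69 g/mol.
M(Cu) = 63.55 g/mol.
n(CuSO4·5H2O) = 555.05 / 249.69 = 2.2230 mol.
Step 1 (CuSO4·5H2O:CuSO4 = 1:1): theoretical n(CuSO4) = 2.2230 mol; at 74.01% yield, n(CuSO4) = 1.6452 mol.
Step 2 (CuSO4:Cu = 1:1): theoretical n(Cu) = 1.6452 mol, so theoretical mass = 1.6452 × 63.55 = 104.55 g.
At 88.38% yield, actual mass of Cu = 104.55 × 0.8838 = 92.404 g.

92.40 g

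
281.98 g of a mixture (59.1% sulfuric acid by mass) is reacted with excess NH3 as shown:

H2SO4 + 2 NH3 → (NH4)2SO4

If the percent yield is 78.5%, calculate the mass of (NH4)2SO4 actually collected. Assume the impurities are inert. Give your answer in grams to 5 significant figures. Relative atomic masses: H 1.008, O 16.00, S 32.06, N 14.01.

Pure H2SO4 available = 281.98 g × 0.591 = 166.650 g.
M(H2SO4) = 2(1.008) + 32.06 + 4(16.00) = 98.076 g/mol.
M((NH4)2SO4) = 2(14.01) + 8(1.008) + 32.06 + 4(16.00) = 132.144 g/mol.
n(H2SO4) = 166.650 g / 98.076 g/mol = 1.69919 mol.
From the equation the H2SO4:(NH4)2SO4 mole ratio is 1:1, so n((NH4)2SO4) = 1.69919 × 1/1 = 1.69919 mol.
Mass of (NH4)2SO4 = 1.69919 mol × 132.144 g/mol = 224.538 g.
Actual mass collected = 224.538 g × 0.785 = 176.263 g.

176.26 g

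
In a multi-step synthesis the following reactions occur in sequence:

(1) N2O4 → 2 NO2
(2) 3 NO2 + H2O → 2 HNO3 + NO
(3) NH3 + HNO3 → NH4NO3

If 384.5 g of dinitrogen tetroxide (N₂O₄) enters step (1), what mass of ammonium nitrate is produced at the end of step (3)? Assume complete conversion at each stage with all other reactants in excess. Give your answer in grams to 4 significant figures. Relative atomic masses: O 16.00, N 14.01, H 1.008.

446.0 g

M(N2O4) = 2(14.01) + 4(16.00) = 92.02 g/mol.
M(NH4NO3) = 2(14.01) + 4(1.008) + 3(16.00) = 80.052 g/mol.
n(N2O4) = 384.5 / 92.02 = 4.1784 mol.
Reaction (1): N2O4→NO2 ratio 1:2 ⇒ n(NO2) = 8.3569 mol.
Reaction (2): NO2→HNO3 ratio 3:2 ⇒ n(HNO3) = 5.5713 mol.
Reaction (3): HNO3→NH4NO3 ratio 1:1 ⇒ n(NH4NO3) = 5.5713 mol.
Mass of NH4NO3 = 5.5713 × 80.052 = 445.99 g.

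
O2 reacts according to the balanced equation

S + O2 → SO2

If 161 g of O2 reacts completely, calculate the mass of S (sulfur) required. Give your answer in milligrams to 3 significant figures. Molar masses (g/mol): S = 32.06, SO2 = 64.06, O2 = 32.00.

n(O2) = 161.0 g / 32.00 g/mol = 5.031 mol.
From the equation the O2:S mole ratio is 1:1, so n(S) = 5.031 × 1/1 = 5.031 mol.
Mass of S = 5.031 mol × 32.06 g/mol = 161.3 g.
Converting to mg: 161.3 g = 161000 mg.

161000 mg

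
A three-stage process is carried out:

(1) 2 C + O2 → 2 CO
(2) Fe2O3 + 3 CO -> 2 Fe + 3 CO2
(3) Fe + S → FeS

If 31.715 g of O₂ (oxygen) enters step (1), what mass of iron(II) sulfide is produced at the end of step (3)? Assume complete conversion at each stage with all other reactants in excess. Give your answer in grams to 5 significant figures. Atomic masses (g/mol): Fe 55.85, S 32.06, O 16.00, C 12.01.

M(O2) = 2(16.00) = 32.00 g/mol.
M(FeS) = 55.85 + 32.06 = 87.91 g/mol.
n(O2) = 31.715 / 32.00 = 0.991094 mol.
Reaction (1): O2→CO ratio 1:2 ⇒ n(CO) = 1.98219 mol.
Reaction (2): CO→Fe ratio 3:2 ⇒ n(Fe) = 1.32146 mol.
Reaction (3): Fe→FeS ratio 1:1 ⇒ n(FeS) = 1.32146 mol.
Mass of FeS = 1.32146 × 87.91 = 116.169 g.

116.17 g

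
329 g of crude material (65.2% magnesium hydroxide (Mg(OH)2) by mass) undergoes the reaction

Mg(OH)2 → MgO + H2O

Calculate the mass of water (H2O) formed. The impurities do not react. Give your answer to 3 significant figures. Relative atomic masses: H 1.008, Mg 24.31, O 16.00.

Mass of pure Mg(OH)2 = 329 g × 0.652 = 214.5 g.
M(Mg(OH)2) = 24.31 + 2(16.00) + 2(1.008) = 58.326 g/mol.
M(H2O) = 2(1.008) + 16.00 = 18.016 g/mol.
n(Mg(OH)2) = 214.5 g / 58.326 g/mol = 3.678 mol.
From the equation the Mg(OH)2:H2O mole ratio is 1:1, so n(H2O) = 3.678 × 1/1 = 3.678 mol.
Mass of H2O = 3.678 mol × 18.016 g/mol = 66.26 g.

66.3 g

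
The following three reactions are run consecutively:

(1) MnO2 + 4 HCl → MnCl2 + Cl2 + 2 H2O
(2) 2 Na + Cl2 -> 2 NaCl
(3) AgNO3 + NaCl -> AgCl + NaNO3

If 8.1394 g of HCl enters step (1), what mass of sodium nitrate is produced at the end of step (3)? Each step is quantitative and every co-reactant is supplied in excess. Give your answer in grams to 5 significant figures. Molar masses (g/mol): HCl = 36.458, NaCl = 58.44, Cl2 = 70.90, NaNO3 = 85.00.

9.4883 g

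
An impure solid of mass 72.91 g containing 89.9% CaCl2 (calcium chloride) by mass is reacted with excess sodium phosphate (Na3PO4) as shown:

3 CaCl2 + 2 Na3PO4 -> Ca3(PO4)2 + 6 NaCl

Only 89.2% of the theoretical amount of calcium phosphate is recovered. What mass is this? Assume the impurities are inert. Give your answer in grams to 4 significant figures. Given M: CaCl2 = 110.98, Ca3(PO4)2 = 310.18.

Pure CaCl2 available = 72.91 g × 0.899 = 65.546 g.
n(CaCl2) = 65.546 g / 110.98 g/mol = 0.59061 mol.
From the equation the CaCl2:Ca3(PO4)2 mole ratio is 3:1, so n(Ca3(PO4)2) = 0.59061 × 1/3 = 0.19687 mol.
Mass of Ca3(PO4)2 = 0.19687 mol × 310.18 g/mol = 61.065 g.
Actual mass collected = 61.065 g × 0.892 = 54.470 g.

54.47 g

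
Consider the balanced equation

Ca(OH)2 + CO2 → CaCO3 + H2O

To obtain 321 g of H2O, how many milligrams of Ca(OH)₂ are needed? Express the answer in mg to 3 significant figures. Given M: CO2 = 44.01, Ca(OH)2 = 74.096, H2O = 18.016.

1320000 mg

n(H2O) = 321.0 g / 18.016 g/mol = 17.82 mol.
From the equation the H2O:Ca(OH)2 mole ratio is 1:1, so n(Ca(OH)2) = 17.82 × 1/1 = 17.82 mol.
Mass of Ca(OH)2 = 17.82 mol × 74.096 g/mol = 1320 g.
Converting to mg: 1320 g = 1320000 mg.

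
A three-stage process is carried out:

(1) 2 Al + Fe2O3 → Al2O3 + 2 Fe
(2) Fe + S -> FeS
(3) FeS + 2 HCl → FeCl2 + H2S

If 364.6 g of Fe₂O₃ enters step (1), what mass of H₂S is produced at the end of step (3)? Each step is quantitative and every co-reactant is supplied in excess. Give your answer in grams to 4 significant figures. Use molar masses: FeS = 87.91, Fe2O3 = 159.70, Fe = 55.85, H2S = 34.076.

155.6 g

n(Fe2O3) = 364.6 / 159.70 = 2.2830 mol.
Reaction (1): Fe2O3→Fe ratio 1:2 ⇒ n(Fe) = 4.5661 mol.
Reaction (2): Fe→FeS ratio 1:1 ⇒ n(FeS) = 4.5661 mol.
Reaction (3): FeS→H2S ratio 1:1 ⇒ n(H2S) = 4.5661 mol.
Mass of H2S = 4.5661 × 34.076 = 155.59 g.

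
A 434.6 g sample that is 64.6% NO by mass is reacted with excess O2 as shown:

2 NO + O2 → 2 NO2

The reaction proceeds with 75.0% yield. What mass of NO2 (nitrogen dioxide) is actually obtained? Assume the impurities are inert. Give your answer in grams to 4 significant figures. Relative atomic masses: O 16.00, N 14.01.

322.8 g

Pure NO available = 434.6 g × 0.646 = 280.75 g.
M(NO) = 14.01 + 16.00 = 30.01 g/mol.
M(NO2) = 14.01 + 2(16.00) = 46.01 g/mol.
n(NO) = 280.75 g / 30.01 g/mol = 9.3553 mol.
From the equation the NO:NO2 mole ratio is 2:2, so n(NO2) = 9.3553 × 2/2 = 9.3553 mol.
Mass of NO2 = 9.3553 mol × 46.01 g/mol = 430.44 g.
Actual mass collected = 430.44 g × 0.750 = 322.83 g.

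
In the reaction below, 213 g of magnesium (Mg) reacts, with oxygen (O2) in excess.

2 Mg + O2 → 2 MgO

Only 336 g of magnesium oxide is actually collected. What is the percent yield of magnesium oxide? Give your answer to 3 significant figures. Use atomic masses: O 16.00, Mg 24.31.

M(Mg) = 24.31 g/mol.
M(MgO) = 24.31 + 16.00 = 40.31 g/mol.
n(Mg) = 213.0 g / 24.31 g/mol = 8.762 mol.
From the equation the Mg:MgO mole ratio is 2:2, so n(MgO) = 8.762 × 2/2 = 8.762 mol.
Mass of MgO = 8.762 mol × 40.31 g/mol = 353.2 g.
This is the theoretical yield. Percent yield = 336 g / 353.2 g × 100% = 95.13%.

95.1 %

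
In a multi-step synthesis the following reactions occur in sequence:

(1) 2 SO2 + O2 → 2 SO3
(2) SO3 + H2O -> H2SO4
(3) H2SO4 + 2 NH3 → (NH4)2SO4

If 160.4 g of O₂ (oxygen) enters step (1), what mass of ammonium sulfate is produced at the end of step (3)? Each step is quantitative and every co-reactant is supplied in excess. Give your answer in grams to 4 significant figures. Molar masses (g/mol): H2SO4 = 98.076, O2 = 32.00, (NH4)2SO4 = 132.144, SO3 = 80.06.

n(O2) = 160.4 / 32.00 = 5.0125 mol.
Reaction (1): O2→SO3 ratio 1:2 ⇒ n(SO3) = 10.025 mol.
Reaction (2): SO3→H2SO4 ratio 1:1 ⇒ n(H2SO4) = 10.025 mol.
Reaction (3): H2SO4→(NH4)2SO4 ratio 1:1 ⇒ n((NH4)2SO4) = 10.025 mol.
Mass of (NH4)2SO4 = 10.025 × 132.144 = 1324.7 g.

1325 g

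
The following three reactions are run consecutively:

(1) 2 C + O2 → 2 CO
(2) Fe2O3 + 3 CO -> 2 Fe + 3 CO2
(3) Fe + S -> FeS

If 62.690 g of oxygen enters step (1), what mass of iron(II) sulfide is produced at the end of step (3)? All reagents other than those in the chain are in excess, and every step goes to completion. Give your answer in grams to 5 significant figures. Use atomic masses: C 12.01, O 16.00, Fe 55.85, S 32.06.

M(O2) = 2(16.00) = 32.00 g/mol.
M(FeS) = 55.85 + 32.06 = 87.91 g/mol.
n(O2) = 62.690 / 32.00 = 1.95906 mol.
Reaction (1): O2→CO ratio 1:2 ⇒ n(CO) = 3.91812 mol.
Reaction (2): CO→Fe ratio 3:2 ⇒ n(Fe) = 2.61208 mol.
Reaction (3): Fe→FeS ratio 1:1 ⇒ n(FeS) = 2.61208 mol.
Mass of FeS = 2.61208 × 87.91 = 229.628 g.

229.63 g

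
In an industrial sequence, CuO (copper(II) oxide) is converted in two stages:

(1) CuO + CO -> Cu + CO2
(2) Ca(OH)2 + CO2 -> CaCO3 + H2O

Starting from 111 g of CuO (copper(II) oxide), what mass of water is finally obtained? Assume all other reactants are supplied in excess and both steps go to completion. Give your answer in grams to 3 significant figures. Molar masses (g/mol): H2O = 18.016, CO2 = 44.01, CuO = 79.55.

n(CuO) = 111.0 / 79.55 = 1.395 mol.
Step 1 gives a 1:1 ratio of CuO to CO2, so n(CO2) = 1.395 mol.
In step 2 the CO2:H2O ratio is 1:1, so n(H2O) = 1.395 mol.
Mass of H2O = 1.395 × 18.016 = 25.14 g.

25.1 g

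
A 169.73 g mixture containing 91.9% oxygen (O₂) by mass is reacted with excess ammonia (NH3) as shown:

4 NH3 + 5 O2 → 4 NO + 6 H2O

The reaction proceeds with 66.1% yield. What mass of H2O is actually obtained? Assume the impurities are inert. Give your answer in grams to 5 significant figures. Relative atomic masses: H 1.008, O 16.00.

Pure O2 available = 169.73 g × 0.919 = 155.982 g.
M(O2) = 2(16.00) = 32.00 g/mol.
M(H2O) = 2(1.008) + 16.00 = 18.016 g/mol.
n(O2) = 155.982 g / 32.00 g/mol = 4.87443 mol.
From the equation the O2:H2O mole ratio is 5:6, so n(H2O) = 4.87443 × 6/5 = 5.84932 mol.
Mass of H2O = 5.84932 mol × 18.016 g/mol = 105.381 g.
Actual mass collected = 105.381 g × 0.661 = 69.6571 g.

69.657 g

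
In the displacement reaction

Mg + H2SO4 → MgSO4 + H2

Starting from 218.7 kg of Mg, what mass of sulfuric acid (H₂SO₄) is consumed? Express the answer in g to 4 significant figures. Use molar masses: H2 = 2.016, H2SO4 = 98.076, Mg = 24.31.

Convert: 218.7 kg = 218700 g.
n(Mg) = 218700 g / 24.31 g/mol = 8996.3 mol.
From the equation the Mg:H2SO4 mole ratio is 1:1, so n(H2SO4) = 8996.3 × 1/1 = 8996.3 mol.
Mass of H2SO4 = 8996.3 mol × 98.076 g/mol = 882320 g.

882300 g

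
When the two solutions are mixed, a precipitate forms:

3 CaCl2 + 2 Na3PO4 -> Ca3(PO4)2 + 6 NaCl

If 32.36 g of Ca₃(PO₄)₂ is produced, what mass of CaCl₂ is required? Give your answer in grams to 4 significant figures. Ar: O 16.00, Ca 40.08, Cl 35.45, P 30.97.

34.73 g

M(Ca3(PO4)2) = 3(40.08) + 2(30.97) + 8(16.00) = 310.18 g/mol.
M(CaCl2) = 40.08 + 2(35.45) = 110.98 g/mol.
n(Ca3(PO4)2) = 32.360 g / 310.18 g/mol = 0.10433 mol.
From the equation the Ca3(PO4)2:CaCl2 mole ratio is 1:3, so n(CaCl2) = 0.10433 × 3/1 = 0.31298 mol.
Mass of CaCl2 = 0.31298 mol × 110.98 g/mol = 34.734 g.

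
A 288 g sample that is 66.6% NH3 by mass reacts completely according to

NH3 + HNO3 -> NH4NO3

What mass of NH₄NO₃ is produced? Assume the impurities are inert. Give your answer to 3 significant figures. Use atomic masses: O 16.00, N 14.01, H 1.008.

Mass of pure NH3 = 288 g × 0.666 = 191.8 g.
M(NH3) = 14.01 + 3(1.008) = 17.034 g/mol.
M(NH4NO3) = 2(14.01) + 4(1.008) + 3(16.00) = 80.052 g/mol.
n(NH3) = 191.8 g / 17.034 g/mol = 11.26 mol.
From the equation the NH3:NH4NO3 mole ratio is 1:1, so n(NH4NO3) = 11.26 × 1/1 = 11.26 mol.
Mass of NH4NO3 = 11.26 mol × 80.052 g/mol = 901.4 g.

901 g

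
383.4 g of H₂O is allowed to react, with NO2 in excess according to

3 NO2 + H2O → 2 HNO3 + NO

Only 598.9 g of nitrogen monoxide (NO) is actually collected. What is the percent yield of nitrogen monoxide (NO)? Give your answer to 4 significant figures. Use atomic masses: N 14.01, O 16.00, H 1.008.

M(H2O) = 2(1.008) + 16.00 = 18.016 g/mol.
M(NO) = 14.01 + 16.00 = 30.01 g/mol.
n(H2O) = 383.40 g / 18.016 g/mol = 21.281 mol.
From the equation the H2O:NO mole ratio is 1:1, so n(NO) = 21.281 × 1/1 = 21.281 mol.
Mass of NO = 21.281 mol × 30.01 g/mol = 638.65 g.
This is the theoretical yield. Percent yield = 598.9 g / 638.65 g × 100% = 93.777%.

93.78 %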